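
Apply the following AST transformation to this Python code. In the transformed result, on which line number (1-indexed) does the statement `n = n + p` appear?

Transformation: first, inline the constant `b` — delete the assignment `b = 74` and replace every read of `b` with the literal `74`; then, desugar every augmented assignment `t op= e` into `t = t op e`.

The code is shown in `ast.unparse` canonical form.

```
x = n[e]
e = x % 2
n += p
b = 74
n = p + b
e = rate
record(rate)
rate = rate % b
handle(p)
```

Transformed code:
x = n[e]
e = x % 2
n = n + p
n = p + 74
e = rate
record(rate)
rate = rate % 74
handle(p)

3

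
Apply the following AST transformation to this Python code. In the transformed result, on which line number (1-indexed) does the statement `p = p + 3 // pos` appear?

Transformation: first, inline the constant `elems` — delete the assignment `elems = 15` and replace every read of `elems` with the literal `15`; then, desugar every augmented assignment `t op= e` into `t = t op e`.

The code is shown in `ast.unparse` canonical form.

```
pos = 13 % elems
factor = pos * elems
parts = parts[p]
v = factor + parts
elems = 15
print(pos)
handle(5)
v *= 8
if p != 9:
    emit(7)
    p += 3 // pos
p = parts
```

10

Transformed code:
pos = 13 % 15
factor = pos * 15
parts = parts[p]
v = factor + parts
print(pos)
handle(5)
v = v * 8
if p != 9:
    emit(7)
    p = p + 3 // pos
p = parts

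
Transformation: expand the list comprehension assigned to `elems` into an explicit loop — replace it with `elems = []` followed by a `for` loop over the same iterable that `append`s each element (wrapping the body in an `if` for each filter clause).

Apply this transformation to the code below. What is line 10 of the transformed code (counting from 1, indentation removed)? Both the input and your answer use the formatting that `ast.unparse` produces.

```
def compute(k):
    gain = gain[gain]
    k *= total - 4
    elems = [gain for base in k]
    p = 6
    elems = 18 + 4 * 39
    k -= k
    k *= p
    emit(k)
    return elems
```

Transformed code:
def compute(k):
    gain = gain[gain]
    k *= total - 4
    elems = []
    for base in k:
        elems.append(gain)
    p = 6
    elems = 18 + 4 * 39
    k -= k
    k *= p
    emit(k)
    return elems

k *= p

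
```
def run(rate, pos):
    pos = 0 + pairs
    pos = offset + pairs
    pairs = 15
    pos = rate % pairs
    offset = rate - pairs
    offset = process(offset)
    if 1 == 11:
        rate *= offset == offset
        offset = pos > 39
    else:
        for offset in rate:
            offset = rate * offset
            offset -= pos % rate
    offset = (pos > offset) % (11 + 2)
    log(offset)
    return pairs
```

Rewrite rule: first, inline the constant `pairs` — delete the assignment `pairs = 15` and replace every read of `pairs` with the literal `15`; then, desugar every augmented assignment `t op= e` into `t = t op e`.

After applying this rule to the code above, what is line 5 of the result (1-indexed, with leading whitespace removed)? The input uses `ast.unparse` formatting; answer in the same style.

Transformed code:
def run(rate, pos):
    pos = 0 + 15
    pos = offset + 15
    pos = rate % 15
    offset = rate - 15
    offset = process(offset)
    if 1 == 11:
        rate = rate * (offset == offset)
        offset = pos > 39
    else:
        for offset in rate:
            offset = rate * offset
            offset = offset - pos % rate
    offset = (pos > offset) % (11 + 2)
    log(offset)
    return 15

offset = rate - 15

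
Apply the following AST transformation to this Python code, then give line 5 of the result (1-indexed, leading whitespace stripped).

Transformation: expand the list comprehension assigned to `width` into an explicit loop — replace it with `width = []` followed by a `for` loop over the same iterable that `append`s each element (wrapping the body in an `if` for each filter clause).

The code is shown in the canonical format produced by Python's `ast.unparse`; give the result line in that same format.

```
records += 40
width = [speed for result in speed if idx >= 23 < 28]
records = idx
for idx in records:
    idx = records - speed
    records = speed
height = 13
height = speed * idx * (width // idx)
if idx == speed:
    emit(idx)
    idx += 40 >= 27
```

width.append(speed)

Transformed code:
records += 40
width = []
for result in speed:
    if idx >= 23 < 28:
        width.append(speed)
records = idx
for idx in records:
    idx = records - speed
    records = speed
height = 13
height = speed * idx * (width // idx)
if idx == speed:
    emit(idx)
    idx += 40 >= 27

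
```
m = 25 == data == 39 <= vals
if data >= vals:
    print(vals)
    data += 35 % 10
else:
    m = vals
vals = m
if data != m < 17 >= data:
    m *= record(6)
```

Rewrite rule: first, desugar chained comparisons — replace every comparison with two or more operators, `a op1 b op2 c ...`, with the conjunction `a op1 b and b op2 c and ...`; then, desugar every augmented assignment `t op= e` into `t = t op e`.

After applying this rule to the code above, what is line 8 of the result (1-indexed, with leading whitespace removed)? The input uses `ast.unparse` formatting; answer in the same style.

if data != m and m < 17 and (17 >= data):

Transformed code:
m = 25 == data and data == 39 and (39 <= vals)
if data >= vals:
    print(vals)
    data = data + 35 % 10
else:
    m = vals
vals = m
if data != m and m < 17 and (17 >= data):
    m = m * record(6)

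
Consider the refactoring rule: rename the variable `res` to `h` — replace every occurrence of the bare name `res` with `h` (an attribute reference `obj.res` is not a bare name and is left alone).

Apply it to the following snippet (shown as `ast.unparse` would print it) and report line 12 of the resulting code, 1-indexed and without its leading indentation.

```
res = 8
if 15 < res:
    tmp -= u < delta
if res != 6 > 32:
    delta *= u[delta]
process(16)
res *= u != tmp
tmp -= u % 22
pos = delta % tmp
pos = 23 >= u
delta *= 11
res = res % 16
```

Transformed code:
h = 8
if 15 < h:
    tmp -= u < delta
if h != 6 > 32:
    delta *= u[delta]
process(16)
h *= u != tmp
tmp -= u % 22
pos = delta % tmp
pos = 23 >= u
delta *= 11
h = h % 16

h = h % 16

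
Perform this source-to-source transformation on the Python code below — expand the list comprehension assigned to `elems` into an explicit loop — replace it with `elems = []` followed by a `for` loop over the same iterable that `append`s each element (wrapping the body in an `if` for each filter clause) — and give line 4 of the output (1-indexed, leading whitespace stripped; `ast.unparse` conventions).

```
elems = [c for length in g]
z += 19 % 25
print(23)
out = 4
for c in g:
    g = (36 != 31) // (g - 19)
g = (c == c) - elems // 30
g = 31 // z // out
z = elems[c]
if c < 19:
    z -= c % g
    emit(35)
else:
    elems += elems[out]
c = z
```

Transformed code:
elems = []
for length in g:
    elems.append(c)
z += 19 % 25
print(23)
out = 4
for c in g:
    g = (36 != 31) // (g - 19)
g = (c == c) - elems // 30
g = 31 // z // out
z = elems[c]
if c < 19:
    z -= c % g
    emit(35)
else:
    elems += elems[out]
c = z

z += 19 % 25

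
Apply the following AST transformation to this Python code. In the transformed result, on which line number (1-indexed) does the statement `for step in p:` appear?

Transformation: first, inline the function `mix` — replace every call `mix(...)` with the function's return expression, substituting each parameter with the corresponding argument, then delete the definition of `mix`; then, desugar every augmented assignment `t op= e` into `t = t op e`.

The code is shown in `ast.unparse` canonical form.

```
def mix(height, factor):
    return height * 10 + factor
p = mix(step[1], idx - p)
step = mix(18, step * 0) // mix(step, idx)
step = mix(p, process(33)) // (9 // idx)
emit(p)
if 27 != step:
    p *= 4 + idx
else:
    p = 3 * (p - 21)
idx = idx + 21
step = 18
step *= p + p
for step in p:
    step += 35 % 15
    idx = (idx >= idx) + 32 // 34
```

12

Transformed code:
p = step[1] * 10 + (idx - p)
step = (18 * 10 + step * 0) // (step * 10 + idx)
step = (p * 10 + process(33)) // (9 // idx)
emit(p)
if 27 != step:
    p = p * (4 + idx)
else:
    p = 3 * (p - 21)
idx = idx + 21
step = 18
step = step * (p + p)
for step in p:
    step = step + 35 % 15
    idx = (idx >= idx) + 32 // 34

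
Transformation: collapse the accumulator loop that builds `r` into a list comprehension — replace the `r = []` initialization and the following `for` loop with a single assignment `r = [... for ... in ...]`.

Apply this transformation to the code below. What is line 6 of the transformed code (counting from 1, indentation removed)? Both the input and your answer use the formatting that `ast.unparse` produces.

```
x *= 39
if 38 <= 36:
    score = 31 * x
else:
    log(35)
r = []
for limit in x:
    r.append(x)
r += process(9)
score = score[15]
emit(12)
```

Transformed code:
x *= 39
if 38 <= 36:
    score = 31 * x
else:
    log(35)
r = [x for limit in x]
r += process(9)
score = score[15]
emit(12)

r = [x for limit in x]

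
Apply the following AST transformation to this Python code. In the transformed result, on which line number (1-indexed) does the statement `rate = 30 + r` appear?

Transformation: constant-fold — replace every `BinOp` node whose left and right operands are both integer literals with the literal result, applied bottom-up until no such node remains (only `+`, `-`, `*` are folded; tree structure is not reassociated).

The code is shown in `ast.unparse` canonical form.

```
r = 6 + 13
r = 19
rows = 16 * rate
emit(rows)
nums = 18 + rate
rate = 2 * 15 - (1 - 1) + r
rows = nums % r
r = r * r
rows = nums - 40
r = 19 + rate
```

6

Transformed code:
r = 19
r = 19
rows = 16 * rate
emit(rows)
nums = 18 + rate
rate = 30 + r
rows = nums % r
r = r * r
rows = nums - 40
r = 19 + rate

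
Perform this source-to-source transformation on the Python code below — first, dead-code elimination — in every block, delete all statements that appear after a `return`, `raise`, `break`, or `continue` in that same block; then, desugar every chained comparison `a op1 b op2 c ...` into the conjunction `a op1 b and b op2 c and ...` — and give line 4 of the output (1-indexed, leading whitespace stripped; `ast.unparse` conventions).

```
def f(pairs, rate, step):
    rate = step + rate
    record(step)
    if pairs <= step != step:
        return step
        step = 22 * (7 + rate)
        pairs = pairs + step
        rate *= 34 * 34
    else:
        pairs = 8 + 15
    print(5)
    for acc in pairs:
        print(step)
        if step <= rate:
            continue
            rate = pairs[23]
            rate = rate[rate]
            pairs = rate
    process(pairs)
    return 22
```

if pairs <= step and step != step:

Transformed code:
def f(pairs, rate, step):
    rate = step + rate
    record(step)
    if pairs <= step and step != step:
        return step
    else:
        pairs = 8 + 15
    print(5)
    for acc in pairs:
        print(step)
        if step <= rate:
            continue
    process(pairs)
    return 22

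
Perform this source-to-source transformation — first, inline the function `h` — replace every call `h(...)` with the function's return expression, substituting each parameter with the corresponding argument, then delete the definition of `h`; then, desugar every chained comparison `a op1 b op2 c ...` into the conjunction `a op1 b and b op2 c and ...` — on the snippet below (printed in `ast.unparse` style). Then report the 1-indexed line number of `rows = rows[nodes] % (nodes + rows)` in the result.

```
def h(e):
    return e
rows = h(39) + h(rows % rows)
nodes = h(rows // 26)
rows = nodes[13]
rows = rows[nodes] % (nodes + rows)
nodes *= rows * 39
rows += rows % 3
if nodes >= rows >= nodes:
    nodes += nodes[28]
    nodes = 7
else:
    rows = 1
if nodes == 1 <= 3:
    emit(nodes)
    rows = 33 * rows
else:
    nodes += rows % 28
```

4

Transformed code:
rows = 39 + rows % rows
nodes = rows // 26
rows = nodes[13]
rows = rows[nodes] % (nodes + rows)
nodes *= rows * 39
rows += rows % 3
if nodes >= rows and rows >= nodes:
    nodes += nodes[28]
    nodes = 7
else:
    rows = 1
if nodes == 1 and 1 <= 3:
    emit(nodes)
    rows = 33 * rows
else:
    nodes += rows % 28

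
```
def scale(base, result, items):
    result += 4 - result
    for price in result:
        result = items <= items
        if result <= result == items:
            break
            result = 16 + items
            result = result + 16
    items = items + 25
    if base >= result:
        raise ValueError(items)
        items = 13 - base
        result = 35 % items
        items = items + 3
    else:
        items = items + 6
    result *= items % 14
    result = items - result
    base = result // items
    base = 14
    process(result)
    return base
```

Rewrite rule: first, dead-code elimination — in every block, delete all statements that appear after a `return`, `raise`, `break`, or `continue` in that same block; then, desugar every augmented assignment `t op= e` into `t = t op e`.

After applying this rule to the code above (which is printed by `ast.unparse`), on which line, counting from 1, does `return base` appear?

Transformed code:
def scale(base, result, items):
    result = result + (4 - result)
    for price in result:
        result = items <= items
        if result <= result == items:
            break
    items = items + 25
    if base >= result:
        raise ValueError(items)
    else:
        items = items + 6
    result = result * (items % 14)
    result = items - result
    base = result // items
    base = 14
    process(result)
    return base

17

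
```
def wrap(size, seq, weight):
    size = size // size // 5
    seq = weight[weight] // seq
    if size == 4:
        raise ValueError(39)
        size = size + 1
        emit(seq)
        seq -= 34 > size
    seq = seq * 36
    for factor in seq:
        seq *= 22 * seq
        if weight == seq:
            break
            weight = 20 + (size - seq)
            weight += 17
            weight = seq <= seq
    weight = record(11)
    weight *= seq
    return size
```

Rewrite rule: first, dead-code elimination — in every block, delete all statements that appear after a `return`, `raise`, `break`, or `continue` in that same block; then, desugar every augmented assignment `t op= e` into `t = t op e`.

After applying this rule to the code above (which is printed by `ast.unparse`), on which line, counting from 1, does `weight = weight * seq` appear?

Transformed code:
def wrap(size, seq, weight):
    size = size // size // 5
    seq = weight[weight] // seq
    if size == 4:
        raise ValueError(39)
    seq = seq * 36
    for factor in seq:
        seq = seq * (22 * seq)
        if weight == seq:
            break
    weight = record(11)
    weight = weight * seq
    return size

12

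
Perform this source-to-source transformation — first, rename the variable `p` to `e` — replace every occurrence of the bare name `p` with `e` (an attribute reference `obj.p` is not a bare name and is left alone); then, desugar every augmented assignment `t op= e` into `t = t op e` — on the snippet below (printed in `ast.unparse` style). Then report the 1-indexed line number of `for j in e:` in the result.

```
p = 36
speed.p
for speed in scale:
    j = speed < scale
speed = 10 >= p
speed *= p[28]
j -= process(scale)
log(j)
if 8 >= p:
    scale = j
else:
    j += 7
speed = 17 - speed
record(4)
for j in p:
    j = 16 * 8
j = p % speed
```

Transformed code:
e = 36
speed.p
for speed in scale:
    j = speed < scale
speed = 10 >= e
speed = speed * e[28]
j = j - process(scale)
log(j)
if 8 >= e:
    scale = j
else:
    j = j + 7
speed = 17 - speed
record(4)
for j in e:
    j = 16 * 8
j = e % speed

15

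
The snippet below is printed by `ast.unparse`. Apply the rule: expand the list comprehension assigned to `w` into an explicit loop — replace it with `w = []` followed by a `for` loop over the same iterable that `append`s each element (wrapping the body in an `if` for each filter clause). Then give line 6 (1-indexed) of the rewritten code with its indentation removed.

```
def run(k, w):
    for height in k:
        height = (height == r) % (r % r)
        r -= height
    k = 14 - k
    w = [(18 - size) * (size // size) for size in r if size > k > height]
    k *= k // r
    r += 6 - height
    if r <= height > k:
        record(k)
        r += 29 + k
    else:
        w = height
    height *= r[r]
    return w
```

w = []

Transformed code:
def run(k, w):
    for height in k:
        height = (height == r) % (r % r)
        r -= height
    k = 14 - k
    w = []
    for size in r:
        if size > k > height:
            w.append((18 - size) * (size // size))
    k *= k // r
    r += 6 - height
    if r <= height > k:
        record(k)
        r += 29 + k
    else:
        w = height
    height *= r[r]
    return w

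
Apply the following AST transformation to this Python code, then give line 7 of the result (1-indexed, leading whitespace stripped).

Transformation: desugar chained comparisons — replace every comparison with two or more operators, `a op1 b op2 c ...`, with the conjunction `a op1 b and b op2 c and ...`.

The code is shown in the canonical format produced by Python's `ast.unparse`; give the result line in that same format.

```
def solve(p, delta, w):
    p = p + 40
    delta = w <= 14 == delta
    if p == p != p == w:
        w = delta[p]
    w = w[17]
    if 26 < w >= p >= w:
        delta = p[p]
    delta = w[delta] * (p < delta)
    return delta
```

if 26 < w and w >= p and (p >= w):

Transformed code:
def solve(p, delta, w):
    p = p + 40
    delta = w <= 14 and 14 == delta
    if p == p and p != p and (p == w):
        w = delta[p]
    w = w[17]
    if 26 < w and w >= p and (p >= w):
        delta = p[p]
    delta = w[delta] * (p < delta)
    return delta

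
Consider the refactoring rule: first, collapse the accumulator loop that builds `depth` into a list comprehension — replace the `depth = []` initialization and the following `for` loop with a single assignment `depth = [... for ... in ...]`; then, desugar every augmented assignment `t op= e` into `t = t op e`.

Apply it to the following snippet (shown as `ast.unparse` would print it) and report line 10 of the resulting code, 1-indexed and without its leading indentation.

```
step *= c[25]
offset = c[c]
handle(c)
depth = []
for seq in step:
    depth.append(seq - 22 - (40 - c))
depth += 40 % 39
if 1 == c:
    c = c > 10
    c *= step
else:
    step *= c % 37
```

step = step * (c % 37)

Transformed code:
step = step * c[25]
offset = c[c]
handle(c)
depth = [seq - 22 - (40 - c) for seq in step]
depth = depth + 40 % 39
if 1 == c:
    c = c > 10
    c = c * step
else:
    step = step * (c % 37)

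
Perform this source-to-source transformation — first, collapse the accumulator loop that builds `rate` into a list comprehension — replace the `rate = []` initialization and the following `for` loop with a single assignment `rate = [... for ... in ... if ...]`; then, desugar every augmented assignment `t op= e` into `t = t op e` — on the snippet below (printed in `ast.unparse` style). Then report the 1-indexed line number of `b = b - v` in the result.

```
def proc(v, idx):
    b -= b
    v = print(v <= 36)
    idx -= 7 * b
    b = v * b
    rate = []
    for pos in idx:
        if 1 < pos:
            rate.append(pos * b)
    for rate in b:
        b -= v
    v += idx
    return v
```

8

Transformed code:
def proc(v, idx):
    b = b - b
    v = print(v <= 36)
    idx = idx - 7 * b
    b = v * b
    rate = [pos * b for pos in idx if 1 < pos]
    for rate in b:
        b = b - v
    v = v + idx
    return v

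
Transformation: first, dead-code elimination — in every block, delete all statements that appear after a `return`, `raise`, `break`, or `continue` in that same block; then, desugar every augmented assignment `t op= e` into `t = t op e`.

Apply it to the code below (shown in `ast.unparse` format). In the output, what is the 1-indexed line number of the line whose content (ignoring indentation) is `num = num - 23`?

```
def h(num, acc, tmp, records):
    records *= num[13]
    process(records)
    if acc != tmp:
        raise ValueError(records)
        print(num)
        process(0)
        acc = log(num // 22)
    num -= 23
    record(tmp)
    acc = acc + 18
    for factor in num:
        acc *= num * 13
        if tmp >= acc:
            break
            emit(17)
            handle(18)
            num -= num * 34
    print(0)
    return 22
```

Transformed code:
def h(num, acc, tmp, records):
    records = records * num[13]
    process(records)
    if acc != tmp:
        raise ValueError(records)
    num = num - 23
    record(tmp)
    acc = acc + 18
    for factor in num:
        acc = acc * (num * 13)
        if tmp >= acc:
            break
    print(0)
    return 22

6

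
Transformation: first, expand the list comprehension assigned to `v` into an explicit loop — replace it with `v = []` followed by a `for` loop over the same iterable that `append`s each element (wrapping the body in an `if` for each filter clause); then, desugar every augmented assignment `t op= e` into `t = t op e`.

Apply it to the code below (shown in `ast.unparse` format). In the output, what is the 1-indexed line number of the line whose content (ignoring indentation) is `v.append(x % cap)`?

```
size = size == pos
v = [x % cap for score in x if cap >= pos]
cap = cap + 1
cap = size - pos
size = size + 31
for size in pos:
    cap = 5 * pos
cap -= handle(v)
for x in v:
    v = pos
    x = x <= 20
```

5

Transformed code:
size = size == pos
v = []
for score in x:
    if cap >= pos:
        v.append(x % cap)
cap = cap + 1
cap = size - pos
size = size + 31
for size in pos:
    cap = 5 * pos
cap = cap - handle(v)
for x in v:
    v = pos
    x = x <= 20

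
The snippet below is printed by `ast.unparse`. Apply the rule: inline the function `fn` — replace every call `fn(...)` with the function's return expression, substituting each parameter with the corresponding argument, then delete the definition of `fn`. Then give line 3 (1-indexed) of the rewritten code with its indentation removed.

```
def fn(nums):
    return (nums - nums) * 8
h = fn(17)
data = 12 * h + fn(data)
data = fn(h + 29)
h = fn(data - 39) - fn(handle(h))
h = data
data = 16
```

Transformed code:
h = (17 - 17) * 8
data = 12 * h + (data - data) * 8
data = (h + 29 - (h + 29)) * 8
h = (data - 39 - (data - 39)) * 8 - (handle(h) - handle(h)) * 8
h = data
data = 16

data = (h + 29 - (h + 29)) * 8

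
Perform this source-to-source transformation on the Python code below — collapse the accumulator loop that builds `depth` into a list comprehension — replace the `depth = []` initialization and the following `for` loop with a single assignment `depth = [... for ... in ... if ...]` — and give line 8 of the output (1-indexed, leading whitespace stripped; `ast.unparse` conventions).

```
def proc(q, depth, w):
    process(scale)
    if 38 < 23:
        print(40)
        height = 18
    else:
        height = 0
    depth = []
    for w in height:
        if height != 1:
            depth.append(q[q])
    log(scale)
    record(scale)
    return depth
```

depth = [q[q] for w in height if height != 1]

Transformed code:
def proc(q, depth, w):
    process(scale)
    if 38 < 23:
        print(40)
        height = 18
    else:
        height = 0
    depth = [q[q] for w in height if height != 1]
    log(scale)
    record(scale)
    return depth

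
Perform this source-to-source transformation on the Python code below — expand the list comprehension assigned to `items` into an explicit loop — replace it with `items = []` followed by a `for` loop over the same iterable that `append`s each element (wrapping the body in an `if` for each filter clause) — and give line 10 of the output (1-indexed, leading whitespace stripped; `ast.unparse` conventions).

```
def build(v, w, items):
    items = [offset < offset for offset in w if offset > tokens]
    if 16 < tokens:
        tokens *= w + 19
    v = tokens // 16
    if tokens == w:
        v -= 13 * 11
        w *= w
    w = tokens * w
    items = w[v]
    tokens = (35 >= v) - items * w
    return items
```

Transformed code:
def build(v, w, items):
    items = []
    for offset in w:
        if offset > tokens:
            items.append(offset < offset)
    if 16 < tokens:
        tokens *= w + 19
    v = tokens // 16
    if tokens == w:
        v -= 13 * 11
        w *= w
    w = tokens * w
    items = w[v]
    tokens = (35 >= v) - items * w
    return items

v -= 13 * 11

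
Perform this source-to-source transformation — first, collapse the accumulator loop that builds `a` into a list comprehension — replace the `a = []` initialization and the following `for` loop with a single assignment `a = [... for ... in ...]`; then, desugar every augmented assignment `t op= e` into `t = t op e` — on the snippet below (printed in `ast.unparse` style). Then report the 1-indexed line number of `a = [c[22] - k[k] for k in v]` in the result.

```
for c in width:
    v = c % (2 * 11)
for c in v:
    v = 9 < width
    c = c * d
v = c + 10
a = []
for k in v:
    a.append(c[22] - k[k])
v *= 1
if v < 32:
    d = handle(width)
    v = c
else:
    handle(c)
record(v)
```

Transformed code:
for c in width:
    v = c % (2 * 11)
for c in v:
    v = 9 < width
    c = c * d
v = c + 10
a = [c[22] - k[k] for k in v]
v = v * 1
if v < 32:
    d = handle(width)
    v = c
else:
    handle(c)
record(v)

7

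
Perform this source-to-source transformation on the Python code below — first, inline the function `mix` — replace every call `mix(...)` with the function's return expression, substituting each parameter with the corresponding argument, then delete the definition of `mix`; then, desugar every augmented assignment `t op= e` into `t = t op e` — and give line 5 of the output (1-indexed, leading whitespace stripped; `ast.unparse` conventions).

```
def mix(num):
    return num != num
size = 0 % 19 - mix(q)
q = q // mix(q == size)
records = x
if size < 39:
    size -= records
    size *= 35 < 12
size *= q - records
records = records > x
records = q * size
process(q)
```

size = size - records

Transformed code:
size = 0 % 19 - (q != q)
q = q // ((q == size) != (q == size))
records = x
if size < 39:
    size = size - records
    size = size * (35 < 12)
size = size * (q - records)
records = records > x
records = q * size
process(q)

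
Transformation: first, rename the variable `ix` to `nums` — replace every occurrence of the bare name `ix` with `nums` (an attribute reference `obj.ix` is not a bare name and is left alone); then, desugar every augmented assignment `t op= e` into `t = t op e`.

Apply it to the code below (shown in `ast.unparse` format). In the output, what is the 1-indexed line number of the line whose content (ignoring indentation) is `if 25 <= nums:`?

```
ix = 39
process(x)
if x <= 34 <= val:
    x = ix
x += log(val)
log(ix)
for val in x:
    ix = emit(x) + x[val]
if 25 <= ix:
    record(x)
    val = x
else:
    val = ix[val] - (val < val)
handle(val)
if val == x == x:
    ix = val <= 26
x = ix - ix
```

9

Transformed code:
nums = 39
process(x)
if x <= 34 <= val:
    x = nums
x = x + log(val)
log(nums)
for val in x:
    nums = emit(x) + x[val]
if 25 <= nums:
    record(x)
    val = x
else:
    val = nums[val] - (val < val)
handle(val)
if val == x == x:
    nums = val <= 26
x = nums - nums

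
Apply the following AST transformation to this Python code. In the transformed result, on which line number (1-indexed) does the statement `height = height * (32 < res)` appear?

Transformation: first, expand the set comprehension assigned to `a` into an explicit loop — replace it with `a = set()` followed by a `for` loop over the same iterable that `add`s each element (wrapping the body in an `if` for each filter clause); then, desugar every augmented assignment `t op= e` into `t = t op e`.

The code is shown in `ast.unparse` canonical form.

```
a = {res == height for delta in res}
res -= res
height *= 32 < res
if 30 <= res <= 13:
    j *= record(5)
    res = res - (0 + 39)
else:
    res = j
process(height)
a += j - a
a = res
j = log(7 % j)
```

5

Transformed code:
a = set()
for delta in res:
    a.add(res == height)
res = res - res
height = height * (32 < res)
if 30 <= res <= 13:
    j = j * record(5)
    res = res - (0 + 39)
else:
    res = j
process(height)
a = a + (j - a)
a = res
j = log(7 % j)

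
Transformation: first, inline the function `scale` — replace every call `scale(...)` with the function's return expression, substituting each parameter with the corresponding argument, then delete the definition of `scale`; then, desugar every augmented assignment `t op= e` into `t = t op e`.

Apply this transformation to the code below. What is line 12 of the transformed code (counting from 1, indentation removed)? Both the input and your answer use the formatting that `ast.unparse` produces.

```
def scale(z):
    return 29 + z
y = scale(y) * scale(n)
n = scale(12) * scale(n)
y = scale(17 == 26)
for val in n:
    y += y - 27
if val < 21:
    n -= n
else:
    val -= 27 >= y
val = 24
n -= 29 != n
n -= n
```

n = n - n

Transformed code:
y = (29 + y) * (29 + n)
n = (29 + 12) * (29 + n)
y = 29 + (17 == 26)
for val in n:
    y = y + (y - 27)
if val < 21:
    n = n - n
else:
    val = val - (27 >= y)
val = 24
n = n - (29 != n)
n = n - n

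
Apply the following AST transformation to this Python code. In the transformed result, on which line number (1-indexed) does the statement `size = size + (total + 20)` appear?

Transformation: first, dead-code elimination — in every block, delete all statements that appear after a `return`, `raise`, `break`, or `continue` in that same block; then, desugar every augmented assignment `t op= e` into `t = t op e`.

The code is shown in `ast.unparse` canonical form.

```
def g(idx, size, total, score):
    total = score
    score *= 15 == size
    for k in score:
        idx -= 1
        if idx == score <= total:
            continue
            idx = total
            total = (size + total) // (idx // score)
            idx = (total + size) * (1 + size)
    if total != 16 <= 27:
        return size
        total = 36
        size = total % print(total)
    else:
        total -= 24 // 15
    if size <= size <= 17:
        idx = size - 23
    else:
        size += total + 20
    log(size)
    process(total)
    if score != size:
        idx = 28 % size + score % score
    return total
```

15

Transformed code:
def g(idx, size, total, score):
    total = score
    score = score * (15 == size)
    for k in score:
        idx = idx - 1
        if idx == score <= total:
            continue
    if total != 16 <= 27:
        return size
    else:
        total = total - 24 // 15
    if size <= size <= 17:
        idx = size - 23
    else:
        size = size + (total + 20)
    log(size)
    process(total)
    if score != size:
        idx = 28 % size + score % score
    return total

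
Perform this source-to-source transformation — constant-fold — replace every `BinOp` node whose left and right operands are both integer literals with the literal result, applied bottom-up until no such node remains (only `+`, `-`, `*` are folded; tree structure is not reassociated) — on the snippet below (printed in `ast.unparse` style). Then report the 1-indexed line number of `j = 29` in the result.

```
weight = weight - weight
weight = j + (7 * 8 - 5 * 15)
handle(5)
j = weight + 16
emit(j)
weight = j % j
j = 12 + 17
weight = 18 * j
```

7

Transformed code:
weight = weight - weight
weight = j + -19
handle(5)
j = weight + 16
emit(j)
weight = j % j
j = 29
weight = 18 * j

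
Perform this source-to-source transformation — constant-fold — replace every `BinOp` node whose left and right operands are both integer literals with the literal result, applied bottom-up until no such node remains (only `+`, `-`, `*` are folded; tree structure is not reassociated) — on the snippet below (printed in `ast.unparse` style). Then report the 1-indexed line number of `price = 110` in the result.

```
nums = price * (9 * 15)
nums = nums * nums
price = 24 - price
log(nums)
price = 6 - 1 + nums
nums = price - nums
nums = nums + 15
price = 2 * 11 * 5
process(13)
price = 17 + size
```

8

Transformed code:
nums = price * 135
nums = nums * nums
price = 24 - price
log(nums)
price = 5 + nums
nums = price - nums
nums = nums + 15
price = 110
process(13)
price = 17 + size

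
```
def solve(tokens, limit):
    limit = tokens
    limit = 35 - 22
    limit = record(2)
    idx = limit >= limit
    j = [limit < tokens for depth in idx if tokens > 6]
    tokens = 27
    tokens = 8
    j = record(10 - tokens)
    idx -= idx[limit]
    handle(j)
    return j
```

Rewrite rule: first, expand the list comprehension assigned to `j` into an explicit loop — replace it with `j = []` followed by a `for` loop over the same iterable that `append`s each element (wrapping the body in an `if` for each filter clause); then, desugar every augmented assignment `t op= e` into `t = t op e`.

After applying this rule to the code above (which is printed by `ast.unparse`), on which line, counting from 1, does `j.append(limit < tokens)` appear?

9

Transformed code:
def solve(tokens, limit):
    limit = tokens
    limit = 35 - 22
    limit = record(2)
    idx = limit >= limit
    j = []
    for depth in idx:
        if tokens > 6:
            j.append(limit < tokens)
    tokens = 27
    tokens = 8
    j = record(10 - tokens)
    idx = idx - idx[limit]
    handle(j)
    return j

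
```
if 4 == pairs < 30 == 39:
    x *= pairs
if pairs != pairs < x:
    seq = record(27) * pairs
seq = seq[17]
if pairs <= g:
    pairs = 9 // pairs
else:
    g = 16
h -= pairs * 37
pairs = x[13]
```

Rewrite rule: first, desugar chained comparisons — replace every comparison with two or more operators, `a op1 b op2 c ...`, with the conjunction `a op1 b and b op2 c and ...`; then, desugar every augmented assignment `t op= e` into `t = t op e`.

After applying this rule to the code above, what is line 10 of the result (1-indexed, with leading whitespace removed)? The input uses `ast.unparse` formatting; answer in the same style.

Transformed code:
if 4 == pairs and pairs < 30 and (30 == 39):
    x = x * pairs
if pairs != pairs and pairs < x:
    seq = record(27) * pairs
seq = seq[17]
if pairs <= g:
    pairs = 9 // pairs
else:
    g = 16
h = h - pairs * 37
pairs = x[13]

h = h - pairs * 37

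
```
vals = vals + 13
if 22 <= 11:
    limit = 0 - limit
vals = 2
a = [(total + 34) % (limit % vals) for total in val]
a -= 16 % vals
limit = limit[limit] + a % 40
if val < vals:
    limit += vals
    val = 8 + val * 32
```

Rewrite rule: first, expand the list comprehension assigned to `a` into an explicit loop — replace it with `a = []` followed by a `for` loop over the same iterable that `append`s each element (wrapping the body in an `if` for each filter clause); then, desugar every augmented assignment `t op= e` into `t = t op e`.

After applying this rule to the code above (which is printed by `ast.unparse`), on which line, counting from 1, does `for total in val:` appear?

Transformed code:
vals = vals + 13
if 22 <= 11:
    limit = 0 - limit
vals = 2
a = []
for total in val:
    a.append((total + 34) % (limit % vals))
a = a - 16 % vals
limit = limit[limit] + a % 40
if val < vals:
    limit = limit + vals
    val = 8 + val * 32

6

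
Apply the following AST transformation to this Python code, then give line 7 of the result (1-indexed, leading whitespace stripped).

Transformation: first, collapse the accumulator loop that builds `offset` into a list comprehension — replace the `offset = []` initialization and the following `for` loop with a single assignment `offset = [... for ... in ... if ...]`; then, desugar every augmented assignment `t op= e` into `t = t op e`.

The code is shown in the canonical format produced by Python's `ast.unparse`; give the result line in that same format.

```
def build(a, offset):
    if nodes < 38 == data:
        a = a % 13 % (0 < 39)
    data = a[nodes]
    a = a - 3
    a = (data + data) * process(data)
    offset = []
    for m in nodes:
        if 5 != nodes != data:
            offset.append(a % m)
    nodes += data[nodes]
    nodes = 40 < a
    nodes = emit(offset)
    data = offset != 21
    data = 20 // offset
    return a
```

offset = [a % m for m in nodes if 5 != nodes != data]

Transformed code:
def build(a, offset):
    if nodes < 38 == data:
        a = a % 13 % (0 < 39)
    data = a[nodes]
    a = a - 3
    a = (data + data) * process(data)
    offset = [a % m for m in nodes if 5 != nodes != data]
    nodes = nodes + data[nodes]
    nodes = 40 < a
    nodes = emit(offset)
    data = offset != 21
    data = 20 // offset
    return a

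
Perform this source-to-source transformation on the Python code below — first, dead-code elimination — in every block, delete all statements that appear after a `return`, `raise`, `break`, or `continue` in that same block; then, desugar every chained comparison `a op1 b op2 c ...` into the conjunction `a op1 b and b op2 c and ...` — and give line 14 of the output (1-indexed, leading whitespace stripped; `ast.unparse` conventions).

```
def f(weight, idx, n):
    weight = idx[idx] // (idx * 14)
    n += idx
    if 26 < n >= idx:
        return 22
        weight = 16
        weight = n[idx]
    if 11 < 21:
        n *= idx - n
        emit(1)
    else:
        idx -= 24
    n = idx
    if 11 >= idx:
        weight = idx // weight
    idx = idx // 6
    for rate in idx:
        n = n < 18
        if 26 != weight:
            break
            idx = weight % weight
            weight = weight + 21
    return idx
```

Transformed code:
def f(weight, idx, n):
    weight = idx[idx] // (idx * 14)
    n += idx
    if 26 < n and n >= idx:
        return 22
    if 11 < 21:
        n *= idx - n
        emit(1)
    else:
        idx -= 24
    n = idx
    if 11 >= idx:
        weight = idx // weight
    idx = idx // 6
    for rate in idx:
        n = n < 18
        if 26 != weight:
            break
    return idx

idx = idx // 6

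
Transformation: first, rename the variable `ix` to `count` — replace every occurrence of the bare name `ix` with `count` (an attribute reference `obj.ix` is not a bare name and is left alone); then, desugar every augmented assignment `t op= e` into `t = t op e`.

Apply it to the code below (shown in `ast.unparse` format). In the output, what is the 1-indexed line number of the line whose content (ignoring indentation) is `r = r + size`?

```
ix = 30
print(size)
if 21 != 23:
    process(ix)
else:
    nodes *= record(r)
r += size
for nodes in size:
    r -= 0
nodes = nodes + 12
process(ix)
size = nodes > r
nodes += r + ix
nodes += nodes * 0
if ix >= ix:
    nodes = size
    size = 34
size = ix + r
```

Transformed code:
count = 30
print(size)
if 21 != 23:
    process(count)
else:
    nodes = nodes * record(r)
r = r + size
for nodes in size:
    r = r - 0
nodes = nodes + 12
process(count)
size = nodes > r
nodes = nodes + (r + count)
nodes = nodes + nodes * 0
if count >= count:
    nodes = size
    size = 34
size = count + r

7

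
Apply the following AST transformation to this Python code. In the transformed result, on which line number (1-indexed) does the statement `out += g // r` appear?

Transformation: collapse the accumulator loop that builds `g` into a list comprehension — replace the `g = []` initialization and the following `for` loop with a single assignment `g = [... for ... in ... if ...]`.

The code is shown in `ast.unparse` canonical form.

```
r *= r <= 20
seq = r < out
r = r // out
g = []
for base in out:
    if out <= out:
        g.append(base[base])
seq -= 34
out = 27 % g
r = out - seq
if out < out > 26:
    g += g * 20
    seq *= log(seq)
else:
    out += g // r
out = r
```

12

Transformed code:
r *= r <= 20
seq = r < out
r = r // out
g = [base[base] for base in out if out <= out]
seq -= 34
out = 27 % g
r = out - seq
if out < out > 26:
    g += g * 20
    seq *= log(seq)
else:
    out += g // r
out = r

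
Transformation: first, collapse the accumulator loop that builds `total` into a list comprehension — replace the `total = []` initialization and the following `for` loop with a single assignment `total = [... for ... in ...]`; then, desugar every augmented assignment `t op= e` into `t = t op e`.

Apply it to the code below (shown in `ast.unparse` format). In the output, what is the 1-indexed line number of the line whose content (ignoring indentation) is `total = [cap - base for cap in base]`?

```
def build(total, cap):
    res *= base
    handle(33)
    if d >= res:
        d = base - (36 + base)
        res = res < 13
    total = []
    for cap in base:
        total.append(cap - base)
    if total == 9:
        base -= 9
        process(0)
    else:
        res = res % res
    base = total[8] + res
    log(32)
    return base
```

Transformed code:
def build(total, cap):
    res = res * base
    handle(33)
    if d >= res:
        d = base - (36 + base)
        res = res < 13
    total = [cap - base for cap in base]
    if total == 9:
        base = base - 9
        process(0)
    else:
        res = res % res
    base = total[8] + res
    log(32)
    return base

7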